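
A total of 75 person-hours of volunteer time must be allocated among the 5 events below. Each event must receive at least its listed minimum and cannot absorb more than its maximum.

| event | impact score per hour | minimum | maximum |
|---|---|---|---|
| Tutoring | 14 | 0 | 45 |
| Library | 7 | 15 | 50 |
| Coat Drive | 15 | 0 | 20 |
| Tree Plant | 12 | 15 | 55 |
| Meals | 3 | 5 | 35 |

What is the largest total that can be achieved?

Meeting every minimum uses 0+15+0+15+5 = 35 person-hours, leaving 40.
Rank by impact score per hour: Coat Drive 15 > Tutoring 14 > Tree Plant 12 > Library 7 > Meals 3.
Give Coat Drive 20 more to hit its cap of 20 — 20 left.
Only 20 left; Tutoring takes them to reach 20.
Total = 14×20 + 7×15 + 15×20 + 12×15 + 3×5 = 880.

880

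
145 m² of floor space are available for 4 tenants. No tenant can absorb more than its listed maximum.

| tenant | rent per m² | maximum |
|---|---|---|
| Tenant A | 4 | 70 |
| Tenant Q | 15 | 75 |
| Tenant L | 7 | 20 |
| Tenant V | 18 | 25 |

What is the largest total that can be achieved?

Rank by rent per m²: Tenant V 18 > Tenant Q 15 > Tenant L 7 > Tenant A 4.
Tenant V: +25 to 25 (cap) → 120 left.
Give Tenant Q 75 to hit its cap of 75 → 45 left.
Give Tenant L 20 to hit its cap of 20 → 25 left.
Only 25 left; Tenant A takes them to reach 25.
Total = 4×25 + 15×75 + 7×20 + 18×25 = 1815.

1815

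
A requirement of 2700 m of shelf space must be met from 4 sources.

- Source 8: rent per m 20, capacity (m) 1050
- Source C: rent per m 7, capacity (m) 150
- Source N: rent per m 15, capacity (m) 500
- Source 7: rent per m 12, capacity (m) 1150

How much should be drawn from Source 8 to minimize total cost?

900

Fill from the cheapest source first.
Take 150 from Source C at 7 ; need 2550 more.
Source 7 (12): use full 1150 ; 1400 m to go.
Source N at 15: take all 500 m ; 900 still needed.
Source 8 at 20: take 900 of its 1050 ; requirement met.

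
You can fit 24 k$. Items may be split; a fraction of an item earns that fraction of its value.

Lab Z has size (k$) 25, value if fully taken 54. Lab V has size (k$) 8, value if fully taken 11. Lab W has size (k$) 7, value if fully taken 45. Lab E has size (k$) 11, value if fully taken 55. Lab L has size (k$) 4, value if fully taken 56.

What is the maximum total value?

Best value per unit of size first: Lab L 56/4≈14, Lab W 45/7≈6.43, Lab E 55/11≈5, Lab Z 54/25≈2.16, Lab V 11/8≈1.38.
Lab L: take in full, 4 k$ for value 56 → 20 left.
Take all of Lab W (7 k$, value 45) → 13 k$ left.
Lab E: take in full, 11 k$ for value 55 → 2 left.
2 k$ left: a 2/25 share of Lab Z gives 54×2/25 = 4.32.
Total value = 160.32.

160.32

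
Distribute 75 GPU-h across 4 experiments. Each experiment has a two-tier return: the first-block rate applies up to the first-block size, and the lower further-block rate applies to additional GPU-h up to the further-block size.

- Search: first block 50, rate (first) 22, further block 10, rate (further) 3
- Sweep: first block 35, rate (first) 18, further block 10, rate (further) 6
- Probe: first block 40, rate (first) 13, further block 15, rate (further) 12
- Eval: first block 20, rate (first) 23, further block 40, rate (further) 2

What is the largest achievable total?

1650

Rank every tier by rate: Eval/first 23 > Search/first 22 > Sweep/first 18 > Probe/first 13 > Probe/second 12 > Sweep/second 6 > Search/second 3 > Eval/second 2.
Fill Eval first block (20 at 23) — 55 left.
Search first at 22: fill all 50 — 5 left.
5 remain; put them into Sweep first at 18.
Total = 23×20 + 22×50 + 18×5 = 1650.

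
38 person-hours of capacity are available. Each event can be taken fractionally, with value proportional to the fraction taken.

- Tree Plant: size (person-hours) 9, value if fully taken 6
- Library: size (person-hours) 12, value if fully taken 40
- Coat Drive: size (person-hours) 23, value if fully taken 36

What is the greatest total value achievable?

78

Sort by value density: Library 40/12≈3.33, Coat Drive 36/23≈1.57, Tree Plant 6/9≈0.667.
All 12 person-hours of Library fit (value 40) — 26 remain.
Take all of Coat Drive (23 person-hours, value 36) — 3 person-hours left.
Fill the last 3 person-hours with part of Tree Plant: 3/9 of it earns 2.
Total value = 78.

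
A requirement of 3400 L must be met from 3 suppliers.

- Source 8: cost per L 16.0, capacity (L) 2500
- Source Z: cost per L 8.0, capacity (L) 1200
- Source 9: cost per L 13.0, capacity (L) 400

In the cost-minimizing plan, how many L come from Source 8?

1800

Use suppliers in increasing cost order.
Source Z at 8.0: take all 1200 L — 2200 still needed.
Take 400 from Source 9 at 13.0 — need 1800 more.
Source 8 at 16.0: take 1800 of its 2500 — requirement met.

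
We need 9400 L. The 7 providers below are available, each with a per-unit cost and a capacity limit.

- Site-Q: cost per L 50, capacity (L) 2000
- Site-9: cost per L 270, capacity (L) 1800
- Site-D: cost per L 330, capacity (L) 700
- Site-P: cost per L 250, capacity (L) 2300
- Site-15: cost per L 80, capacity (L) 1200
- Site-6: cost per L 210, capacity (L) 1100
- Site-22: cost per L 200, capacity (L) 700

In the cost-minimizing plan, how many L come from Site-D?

300

Use providers in increasing cost order.
Take 2000 from Site-Q at 50 → need 7400 more.
Site-15 (80): use full 1200 → 6200 L to go.
Take 700 from Site-22 at 200 → need 5500 more.
Site-6 at 210: take all 1100 L → 4400 still needed.
Site-P at 250: take all 2300 L → 2100 still needed.
Site-9 (270): use full 1800 → 300 L to go.
Site-D at 330: take 300 of its 700 → requirement met.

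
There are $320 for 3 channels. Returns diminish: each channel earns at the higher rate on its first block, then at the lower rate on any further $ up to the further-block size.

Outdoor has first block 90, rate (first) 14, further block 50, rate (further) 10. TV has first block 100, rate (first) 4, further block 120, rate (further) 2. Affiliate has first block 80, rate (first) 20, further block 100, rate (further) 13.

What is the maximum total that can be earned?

Rank every tier by rate: Affiliate/T1 20 > Outdoor/T1 14 > Affiliate/T2 13 > Outdoor/T2 10 > TV/T1 4 > TV/T2 2.
Affiliate T1 at 20: fill all 80 ; 240 left.
Outdoor T1 at 14: fill all 90 ; 150 left.
Affiliate/T2 (13): +100 ; 50 left.
Fill Outdoor T2 block (50 at 10) ; 0 left.
Total = 20×80 + 14×90 + 13×100 + 10×50 = 4660.

4660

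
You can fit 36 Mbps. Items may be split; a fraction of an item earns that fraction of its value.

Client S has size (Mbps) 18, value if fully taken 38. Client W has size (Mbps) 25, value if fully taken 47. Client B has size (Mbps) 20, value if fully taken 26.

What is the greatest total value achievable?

71.84

Best value per unit of size first: Client S 38/18≈2.11, Client W 47/25≈1.88, Client B 26/20≈1.3.
Take all of Client S (18 Mbps, value 38) → 18 Mbps left.
Only 18 Mbps remain; take 18/25 of Client W for value 47×18/25 = 33.84.
Total value = 71.84.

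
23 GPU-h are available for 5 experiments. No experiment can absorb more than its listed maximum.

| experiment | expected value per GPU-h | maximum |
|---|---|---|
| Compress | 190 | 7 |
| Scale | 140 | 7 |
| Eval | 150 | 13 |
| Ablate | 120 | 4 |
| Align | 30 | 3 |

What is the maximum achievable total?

Rank by expected value per GPU-h: Compress 190 > Eval 150 > Scale 140 > Ablate 120 > Align 30.
Give Compress 7 to hit its cap of 7 — 16 left.
Eval: +13 to 13 (cap) — 3 left.
Scale: +3 (room for 7) → 3. Pool exhausted.
Total = 190×7 + 140×3 + 150×13 = 3700.

3700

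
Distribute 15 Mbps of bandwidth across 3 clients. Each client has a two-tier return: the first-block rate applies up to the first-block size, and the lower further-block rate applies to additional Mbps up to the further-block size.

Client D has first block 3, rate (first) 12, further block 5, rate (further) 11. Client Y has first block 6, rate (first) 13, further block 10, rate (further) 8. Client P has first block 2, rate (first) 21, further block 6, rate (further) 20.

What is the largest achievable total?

Rank every tier by rate: Client P/T1 21 > Client P/T2 20 > Client Y/T1 13 > Client D/T1 12 > Client D/T2 11 > Client Y/T2 8.
Fill Client P T1 block (2 at 21) — 13 left.
Client P/T2 (20): +6 — 7 left.
Client Y/T1 (13): +6 — 1 left.
1 remain; put them into Client D T1 at 12.
Total = 21×2 + 20×6 + 13×6 + 12×1 = 252.

252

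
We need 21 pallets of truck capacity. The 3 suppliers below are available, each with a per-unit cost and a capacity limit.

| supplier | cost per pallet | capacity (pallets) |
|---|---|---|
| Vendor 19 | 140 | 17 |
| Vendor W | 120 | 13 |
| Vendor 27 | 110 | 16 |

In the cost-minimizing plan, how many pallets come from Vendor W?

Cheapest first:
Take 16 from Vendor 27 at 110 → need 5 more.
Vendor W at 120: take 5 of its 13 → requirement met.
Vendor 19: unused.

5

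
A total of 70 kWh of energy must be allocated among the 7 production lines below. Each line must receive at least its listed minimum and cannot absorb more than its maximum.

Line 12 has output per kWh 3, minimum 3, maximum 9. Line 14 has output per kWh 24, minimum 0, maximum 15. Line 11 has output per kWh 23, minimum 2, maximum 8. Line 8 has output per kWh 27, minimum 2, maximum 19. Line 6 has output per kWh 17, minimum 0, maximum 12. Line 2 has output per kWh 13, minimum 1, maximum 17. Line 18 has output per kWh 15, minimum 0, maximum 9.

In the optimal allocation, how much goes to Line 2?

4

Meeting every minimum uses 3+0+2+2+0+1+0 = 8 kWh, leaving 62.
Order the production lines by output per kWh: Line 8 27 > Line 14 24 > Line 11 23 > Line 6 17 > Line 18 15 > Line 2 13 > Line 12 3.
Give Line 8 17 more to hit its cap of 19 ; 45 left.
Give Line 14 15 more to hit its cap of 15 ; 30 left.
Line 11 takes 6 more to reach its cap of 8 ; 24 left.
Line 6: +12 to 12 (cap) ; 12 left.
Line 18 takes 9 more to reach its cap of 9 ; 3 left.
Line 2 has room for 16 more but only 3 remain, so it gets 4.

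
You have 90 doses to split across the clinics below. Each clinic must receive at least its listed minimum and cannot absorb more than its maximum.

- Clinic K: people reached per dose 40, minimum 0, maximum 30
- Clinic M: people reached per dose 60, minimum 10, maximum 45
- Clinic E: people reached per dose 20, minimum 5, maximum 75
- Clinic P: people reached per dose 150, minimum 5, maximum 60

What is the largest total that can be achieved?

Meeting every minimum uses 0+10+5+5 = 20 doses, leaving 70.
Order the clinics by people reached per dose: Clinic P 150 > Clinic M 60 > Clinic K 40 > Clinic E 20.
Clinic P: +55 to 60 (cap) ; 15 left.
Clinic M has room for 35 more but only 15 remain, so it gets 25.
Total = 60×25 + 20×5 + 150×60 = 10600.

10600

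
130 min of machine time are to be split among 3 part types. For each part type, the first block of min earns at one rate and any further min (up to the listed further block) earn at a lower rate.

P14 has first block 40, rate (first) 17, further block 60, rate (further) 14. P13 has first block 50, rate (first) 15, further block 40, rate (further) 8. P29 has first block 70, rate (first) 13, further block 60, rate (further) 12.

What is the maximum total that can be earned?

1990

Order all 6 blocks by rate: P14/tier1 17 > P13/tier1 15 > P14/tier2 14 > P29/tier1 13 > P29/tier2 12 > P13/tier2 8.
P14 tier1 at 17: fill all 40 → 90 left.
P13 tier1 at 15: fill all 50 → 40 left.
P14/tier2: +40 of 60 at 14; pool empty.
Total = 17×40 + 15×50 + 14×40 = 1990.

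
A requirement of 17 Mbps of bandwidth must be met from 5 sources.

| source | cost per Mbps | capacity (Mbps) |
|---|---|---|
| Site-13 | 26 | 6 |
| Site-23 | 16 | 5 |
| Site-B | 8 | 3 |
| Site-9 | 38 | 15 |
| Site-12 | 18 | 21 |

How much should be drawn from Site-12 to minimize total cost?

9

Cheapest first:
Site-B at 8: take all 3 Mbps → 14 still needed.
Site-23 (16): use full 5 → 9 Mbps to go.
Site-12 at 18: take 9 of its 21 → requirement met.
Site-13, Site-9: unused.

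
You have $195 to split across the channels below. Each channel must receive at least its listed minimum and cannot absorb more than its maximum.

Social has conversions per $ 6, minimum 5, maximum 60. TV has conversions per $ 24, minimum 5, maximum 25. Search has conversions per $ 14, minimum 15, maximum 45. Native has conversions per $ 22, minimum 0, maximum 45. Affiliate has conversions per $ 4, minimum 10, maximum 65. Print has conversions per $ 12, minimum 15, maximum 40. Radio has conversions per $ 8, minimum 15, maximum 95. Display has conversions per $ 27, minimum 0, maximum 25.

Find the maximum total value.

Meeting every minimum uses 5+5+15+0+10+15+15+0 = 65 $, leaving 130.
Highest conversions per $ first: Display 27 > TV 24 > Native 22 > Search 14 > Print 12 > Radio 8 > Social 6 > Affiliate 4.
Display takes 25 more to reach its cap of 25 → 105 left.
TV: +20 to 25 (cap) → 85 left.
Native takes 45 more to reach its cap of 45 → 40 left.
Search: +30 to 45 (cap) → 10 left.
Print has room for 25 more but only 10 remain, so it gets 25.
Total = 6×5 + 24×25 + 14×45 + 22×45 + 4×10 + 12×25 + 8×15 + 27×25 = 3385.

3385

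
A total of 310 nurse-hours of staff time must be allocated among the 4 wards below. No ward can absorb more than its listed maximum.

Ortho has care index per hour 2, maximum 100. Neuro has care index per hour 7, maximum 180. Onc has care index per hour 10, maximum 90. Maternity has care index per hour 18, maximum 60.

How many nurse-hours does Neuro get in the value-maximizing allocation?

Order the wards by care index per hour: Maternity 18 > Onc 10 > Neuro 7 > Ortho 2.
Maternity takes 60 to reach its cap of 60 — 250 left.
Give Onc 90 to hit its cap of 90 — 160 left.
Neuro has room for 180 but only 160 remain, so it gets 160.

160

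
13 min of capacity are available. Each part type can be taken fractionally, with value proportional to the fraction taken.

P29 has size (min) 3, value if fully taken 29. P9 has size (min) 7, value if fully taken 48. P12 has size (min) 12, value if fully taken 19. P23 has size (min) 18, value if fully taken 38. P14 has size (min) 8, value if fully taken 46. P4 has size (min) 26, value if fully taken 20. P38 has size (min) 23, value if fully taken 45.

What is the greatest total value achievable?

94.25

Rank by value-to-size ratio: P29 29/3≈9.67, P9 48/7≈6.86, P14 46/8≈5.75, P23 38/18≈2.11, P38 45/23≈1.96, P12 19/12≈1.58, P4 20/26≈0.769.
P29: take in full, 3 min for value 29 → 10 left.
All 7 min of P9 fit (value 48) → 3 remain.
Only 3 min remain; take 3/8 of P14 for value 46×3/8 = 17.25.
Total value = 94.25.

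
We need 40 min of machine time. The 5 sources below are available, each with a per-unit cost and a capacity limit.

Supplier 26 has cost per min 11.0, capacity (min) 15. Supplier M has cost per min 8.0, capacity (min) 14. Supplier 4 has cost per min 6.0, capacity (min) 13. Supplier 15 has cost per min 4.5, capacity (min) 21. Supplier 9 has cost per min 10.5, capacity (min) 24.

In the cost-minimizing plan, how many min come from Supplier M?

6

Fill from the cheapest source first.
Supplier 15 at 4.5: take all 21 min — 19 still needed.
Supplier 4 (6.0): use full 13 — 6 min to go.
Supplier M at 8.0: take 6 of its 14 — requirement met.
Supplier 9, Supplier 26: unused.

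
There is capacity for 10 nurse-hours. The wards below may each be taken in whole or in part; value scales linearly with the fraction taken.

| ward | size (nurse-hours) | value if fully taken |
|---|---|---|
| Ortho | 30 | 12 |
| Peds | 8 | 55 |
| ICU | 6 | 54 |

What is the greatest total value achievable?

Sort by value density: ICU 54/6≈9, Peds 55/8≈6.88, Ortho 12/30≈0.4.
ICU: take in full, 6 nurse-hours for value 54 — 4 left.
Fill the last 4 nurse-hours with part of Peds: 4/8 of it earns 27.5.
Total value = 81.5.

81.5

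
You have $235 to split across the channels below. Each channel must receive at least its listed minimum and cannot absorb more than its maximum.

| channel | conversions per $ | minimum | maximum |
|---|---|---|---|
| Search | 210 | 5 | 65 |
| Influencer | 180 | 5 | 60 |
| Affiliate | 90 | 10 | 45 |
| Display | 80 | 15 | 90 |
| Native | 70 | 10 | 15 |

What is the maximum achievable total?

Meeting every minimum uses 5+5+10+15+10 = 45 $, leaving 190.
Highest conversions per $ first: Search 210 > Influencer 180 > Affiliate 90 > Display 80 > Native 70.
Give Search 60 more to hit its cap of 65 — 130 left.
Influencer takes 55 more to reach its cap of 60 — 75 left.
Affiliate: +35 to 45 (cap) — 40 left.
Display: +40 (room for 75) → 55. Pool exhausted.
Total = 210×65 + 180×60 + 90×45 + 80×55 + 70×10 = 33600.

33600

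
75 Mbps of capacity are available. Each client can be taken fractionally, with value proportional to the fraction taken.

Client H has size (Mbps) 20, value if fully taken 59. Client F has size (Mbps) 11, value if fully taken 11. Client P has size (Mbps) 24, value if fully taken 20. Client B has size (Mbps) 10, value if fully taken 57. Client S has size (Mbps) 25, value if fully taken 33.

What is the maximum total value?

Best value per unit of size first: Client B 57/10≈5.7, Client H 59/20≈2.95, Client S 33/25≈1.32, Client F 11/11≈1, Client P 20/24≈0.833.
Client B: take in full, 10 Mbps for value 57 → 65 left.
Client H: take in full, 20 Mbps for value 59 → 45 left.
All 25 Mbps of Client S fit (value 33) → 20 remain.
Client F: take in full, 11 Mbps for value 11 → 9 left.
9 Mbps left: a 9/24 share of Client P gives 20×9/24 = 7.5.
Total value = 167.5.

167.5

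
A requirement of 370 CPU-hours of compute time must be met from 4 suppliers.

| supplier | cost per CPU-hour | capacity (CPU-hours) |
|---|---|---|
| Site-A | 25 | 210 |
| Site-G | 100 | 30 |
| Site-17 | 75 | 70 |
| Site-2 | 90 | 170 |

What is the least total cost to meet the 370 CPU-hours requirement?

18600

Fill from the cheapest supplier first.
Site-A at 25: take all 210 CPU-hours ; 160 still needed.
Take 70 from Site-17 at 75 ; need 90 more.
Site-2 (90): take the remaining 90 ; done.
Site-G: unused.
Cost = 210×25 + 70×75 + 90×90 = 18600.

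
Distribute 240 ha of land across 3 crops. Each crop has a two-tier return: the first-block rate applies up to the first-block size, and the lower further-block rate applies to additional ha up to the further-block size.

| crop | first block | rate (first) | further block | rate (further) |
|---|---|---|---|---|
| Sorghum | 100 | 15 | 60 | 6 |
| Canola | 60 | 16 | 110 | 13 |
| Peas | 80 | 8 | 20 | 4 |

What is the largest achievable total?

Rank every tier by rate: Canola/T1 16 > Sorghum/T1 15 > Canola/T2 13 > Peas/T1 8 > Sorghum/T2 6 > Peas/T2 4.
Canola/T1 (16): +60 — 180 left.
Fill Sorghum T1 block (100 at 15) — 80 left.
Canola/T2: +80 of 110 at 13; pool empty.
Total = 16×60 + 15×100 + 13×80 = 3500.

3500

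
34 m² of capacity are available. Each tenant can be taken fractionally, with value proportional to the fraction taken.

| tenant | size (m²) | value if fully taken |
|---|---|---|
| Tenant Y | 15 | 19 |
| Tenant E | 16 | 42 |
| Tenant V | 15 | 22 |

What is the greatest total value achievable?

67.8

Rank by value-to-size ratio: Tenant E 42/16≈2.62, Tenant V 22/15≈1.47, Tenant Y 19/15≈1.27.
All 16 m² of Tenant E fit (value 42) → 18 remain.
Take all of Tenant V (15 m², value 22) → 3 m² left.
3 m² left: a 3/15 share of Tenant Y gives 19×3/15 = 3.8.
Total value = 67.8.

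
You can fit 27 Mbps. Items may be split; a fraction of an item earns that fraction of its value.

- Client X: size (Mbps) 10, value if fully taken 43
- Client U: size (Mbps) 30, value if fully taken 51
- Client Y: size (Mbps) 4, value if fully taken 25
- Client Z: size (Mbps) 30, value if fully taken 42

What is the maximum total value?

90.1

Rank by value-to-size ratio: Client Y 25/4≈6.25, Client X 43/10≈4.3, Client U 51/30≈1.7, Client Z 42/30≈1.4.
Client Y: take in full, 4 Mbps for value 25 — 23 left.
Client X: take in full, 10 Mbps for value 43 — 13 left.
13 Mbps left: a 13/30 share of Client U gives 51×13/30 = 22.1.
Total value = 90.1.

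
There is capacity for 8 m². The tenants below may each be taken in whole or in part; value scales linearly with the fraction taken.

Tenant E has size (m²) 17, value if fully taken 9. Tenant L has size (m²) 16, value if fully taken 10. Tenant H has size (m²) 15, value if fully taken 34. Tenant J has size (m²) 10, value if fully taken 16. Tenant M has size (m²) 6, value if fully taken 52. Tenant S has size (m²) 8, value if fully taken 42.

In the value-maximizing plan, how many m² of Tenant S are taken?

2

Sort by value density: Tenant M 52/6≈8.67, Tenant S 42/8≈5.25, Tenant H 34/15≈2.27, Tenant J 16/10≈1.6, Tenant L 10/16≈0.625, Tenant E 9/17≈0.529.
Tenant M: take in full, 6 m² for value 52 — 2 left.
2 m² left: a 2/8 share of Tenant S gives 42×2/8 = 10.5.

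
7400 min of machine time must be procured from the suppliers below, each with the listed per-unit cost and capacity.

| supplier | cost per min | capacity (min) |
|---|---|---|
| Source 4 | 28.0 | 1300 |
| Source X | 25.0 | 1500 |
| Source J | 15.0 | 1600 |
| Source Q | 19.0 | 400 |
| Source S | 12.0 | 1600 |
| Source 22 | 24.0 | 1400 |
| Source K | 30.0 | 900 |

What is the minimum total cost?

Use suppliers in increasing cost order.
Source S (12.0): use full 1600 ; 5800 min to go.
Take 1600 from Source J at 15.0 ; need 4200 more.
Source Q at 19.0: take all 400 min ; 3800 still needed.
Take 1400 from Source 22 at 24.0 ; need 2400 more.
Source X at 25.0: take all 1500 min ; 900 still needed.
Take 900 from Source 4 at 28.0 to finish.
Source K: unused.
Cost = 1600×12.0 + 1600×15.0 + 400×19.0 + 1400×24.0 + 1500×25.0 + 900×28.0 = 147100.

147100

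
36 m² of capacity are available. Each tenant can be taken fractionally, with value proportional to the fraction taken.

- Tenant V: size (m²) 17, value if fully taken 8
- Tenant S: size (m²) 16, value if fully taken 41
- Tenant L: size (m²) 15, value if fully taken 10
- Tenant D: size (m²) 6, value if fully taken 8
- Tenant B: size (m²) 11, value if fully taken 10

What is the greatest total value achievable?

Sort by value density: Tenant S 41/16≈2.56, Tenant D 8/6≈1.33, Tenant B 10/11≈0.909, Tenant L 10/15≈0.667, Tenant V 8/17≈0.471.
Tenant S: take in full, 16 m² for value 41 — 20 left.
All 6 m² of Tenant D fit (value 8) — 14 remain.
All 11 m² of Tenant B fit (value 10) — 3 remain.
Fill the last 3 m² with part of Tenant L: 3/15 of it earns 2.
Total value = 61.

61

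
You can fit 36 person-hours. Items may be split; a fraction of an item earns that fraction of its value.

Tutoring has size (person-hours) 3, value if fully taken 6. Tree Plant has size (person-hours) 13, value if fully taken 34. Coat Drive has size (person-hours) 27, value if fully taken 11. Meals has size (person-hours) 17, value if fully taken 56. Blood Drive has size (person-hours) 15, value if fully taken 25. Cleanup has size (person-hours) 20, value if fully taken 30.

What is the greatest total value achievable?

101

Best value per unit of size first: Meals 56/17≈3.29, Tree Plant 34/13≈2.62, Tutoring 6/3≈2, Blood Drive 25/15≈1.67, Cleanup 30/20≈1.5, Coat Drive 11/27≈0.407.
Take all of Meals (17 person-hours, value 56) → 19 person-hours left.
Tree Plant: take in full, 13 person-hours for value 34 → 6 left.
Tutoring: take in full, 3 person-hours for value 6 → 3 left.
Fill the last 3 person-hours with part of Blood Drive: 3/15 of it earns 5.
Total value = 101.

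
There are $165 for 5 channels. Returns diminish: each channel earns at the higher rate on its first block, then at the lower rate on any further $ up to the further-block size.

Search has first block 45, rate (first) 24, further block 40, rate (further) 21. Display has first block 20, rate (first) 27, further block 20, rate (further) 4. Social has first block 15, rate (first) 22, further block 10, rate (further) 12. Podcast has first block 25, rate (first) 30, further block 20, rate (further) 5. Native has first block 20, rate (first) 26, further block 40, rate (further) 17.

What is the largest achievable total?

Treat each block as its own option and order by rate: Podcast/first 30 > Display/first 27 > Native/first 26 > Search/first 24 > Social/first 22 > Search/second 21 > Native/second 17 > Social/second 12 > Podcast/second 5 > Display/second 4.
Podcast/first (30): +25 → 140 left.
Display/first (27): +20 → 120 left.
Fill Native first block (20 at 26) → 100 left.
Fill Search first block (45 at 24) → 55 left.
Social first at 22: fill all 15 → 40 left.
Fill Search second block (40 at 21) → 0 left.
Total = 30×25 + 27×20 + 26×20 + 24×45 + 22×15 + 21×40 = 4060.

4060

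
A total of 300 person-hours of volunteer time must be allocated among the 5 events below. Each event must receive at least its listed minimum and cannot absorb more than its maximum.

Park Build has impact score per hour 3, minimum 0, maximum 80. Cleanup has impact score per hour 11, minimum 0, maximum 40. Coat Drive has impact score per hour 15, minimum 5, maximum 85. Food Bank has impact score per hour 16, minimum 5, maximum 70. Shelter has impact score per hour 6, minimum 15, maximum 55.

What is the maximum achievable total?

3315

Meeting every minimum uses 0+0+5+5+15 = 25 person-hours, leaving 275.
Highest impact score per hour first: Food Bank 16 > Coat Drive 15 > Cleanup 11 > Shelter 6 > Park Build 3.
Give Food Bank 65 more to hit its cap of 70 — 210 left.
Give Coat Drive 80 more to hit its cap of 85 — 130 left.
Give Cleanup 40 more to hit its cap of 40 — 90 left.
Give Shelter 40 more to hit its cap of 55 — 50 left.
Park Build has room for 80 more but only 50 remain, so it gets 50.
Total = 3×50 + 11×40 + 15×85 + 16×70 + 6×55 = 3315.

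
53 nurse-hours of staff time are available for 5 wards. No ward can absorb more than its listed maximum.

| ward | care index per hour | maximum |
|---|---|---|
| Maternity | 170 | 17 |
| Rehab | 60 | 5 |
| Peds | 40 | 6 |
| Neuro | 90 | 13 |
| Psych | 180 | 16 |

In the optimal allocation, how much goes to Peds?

Rank by care index per hour: Psych 180 > Maternity 170 > Neuro 90 > Rehab 60 > Peds 40.
Psych takes 16 to reach its cap of 16 — 37 left.
Give Maternity 17 to hit its cap of 17 — 20 left.
Neuro takes 13 to reach its cap of 13 — 7 left.
Give Rehab 5 to hit its cap of 5 — 2 left.
Peds has room for 6 but only 2 remain, so it gets 2.

2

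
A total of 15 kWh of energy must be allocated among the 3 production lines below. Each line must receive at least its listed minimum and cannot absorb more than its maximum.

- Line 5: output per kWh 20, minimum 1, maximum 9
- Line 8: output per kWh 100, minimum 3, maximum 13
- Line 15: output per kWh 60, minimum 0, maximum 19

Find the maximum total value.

1380

Meeting every minimum uses 1+3+0 = 4 kWh, leaving 11.
Highest output per kWh first: Line 8 100 > Line 15 60 > Line 5 20.
Line 8: +10 to 13 (cap) — 1 left.
Line 15 has room for 19 more but only 1 remain, so it gets 1.
Total = 20×1 + 100×13 + 60×1 = 1380.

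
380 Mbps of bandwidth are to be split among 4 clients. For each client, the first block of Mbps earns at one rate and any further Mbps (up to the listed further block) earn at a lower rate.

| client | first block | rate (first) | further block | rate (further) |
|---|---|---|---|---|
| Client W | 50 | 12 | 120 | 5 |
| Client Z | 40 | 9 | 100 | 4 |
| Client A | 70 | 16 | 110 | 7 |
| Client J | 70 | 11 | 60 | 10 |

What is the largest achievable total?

Rank every tier by rate: Client A/tier1 16 > Client W/tier1 12 > Client J/tier1 11 > Client J/tier2 10 > Client Z/tier1 9 > Client A/tier2 7 > Client W/tier2 5 > Client Z/tier2 4.
Fill Client A tier1 block (70 at 16) — 310 left.
Fill Client W tier1 block (50 at 12) — 260 left.
Client J/tier1 (11): +70 — 190 left.
Client J/tier2 (10): +60 — 130 left.
Fill Client Z tier1 block (40 at 9) — 90 left.
Client A tier2 at 7: only 90 left, fill 90.
Total = 16×70 + 12×50 + 11×70 + 10×60 + 9×40 + 7×90 = 4080.

4080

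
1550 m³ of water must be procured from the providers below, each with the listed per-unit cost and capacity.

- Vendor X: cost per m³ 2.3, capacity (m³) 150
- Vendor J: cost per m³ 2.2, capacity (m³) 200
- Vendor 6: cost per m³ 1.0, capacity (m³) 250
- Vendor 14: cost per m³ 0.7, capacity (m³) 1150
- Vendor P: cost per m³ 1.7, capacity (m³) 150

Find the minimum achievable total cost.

Fill from the cheapest provider first.
Vendor 14 at 0.7: take all 1150 m³ — 400 still needed.
Take 250 from Vendor 6 at 1.0 — need 150 more.
Vendor P (1.7): use full 150 — 0 m³ to go.
Vendor J, Vendor X: unused.
Cost = 1150×0.7 + 250×1.0 + 150×1.7 = 1310.

1310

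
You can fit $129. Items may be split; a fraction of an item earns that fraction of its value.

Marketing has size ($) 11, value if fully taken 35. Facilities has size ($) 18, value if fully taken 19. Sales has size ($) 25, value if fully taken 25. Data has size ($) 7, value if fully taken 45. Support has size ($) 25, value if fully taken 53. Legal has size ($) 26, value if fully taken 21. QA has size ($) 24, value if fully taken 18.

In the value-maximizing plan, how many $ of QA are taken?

17

Best value per unit of size first: Data 45/7≈6.43, Marketing 35/11≈3.18, Support 53/25≈2.12, Facilities 19/18≈1.06, Sales 25/25≈1, Legal 21/26≈0.808, QA 18/24≈0.75.
Data: take in full, 7 $ for value 45 ; 122 left.
Take all of Marketing (11 $, value 35) ; 111 $ left.
All 25 $ of Support fit (value 53) ; 86 remain.
Facilities: take in full, 18 $ for value 19 ; 68 left.
Take all of Sales (25 $, value 25) ; 43 $ left.
Legal: take in full, 26 $ for value 21 ; 17 left.
Only 17 $ remain; take 17/24 of QA for value 18×17/24 = 12.75.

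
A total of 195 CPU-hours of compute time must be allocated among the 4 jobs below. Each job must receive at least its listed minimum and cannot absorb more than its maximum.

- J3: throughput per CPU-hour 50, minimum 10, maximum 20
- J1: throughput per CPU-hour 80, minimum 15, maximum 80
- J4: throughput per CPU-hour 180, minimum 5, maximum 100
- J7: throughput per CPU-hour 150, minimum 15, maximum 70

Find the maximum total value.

30200

Meeting every minimum uses 10+15+5+15 = 45 CPU-hours, leaving 150.
Rank by throughput per CPU-hour: J4 180 > J7 150 > J1 80 > J3 50.
J4 takes 95 more to reach its cap of 100 → 55 left.
J7 takes 55 more to reach its cap of 70 → 0 left.
Total = 50×10 + 80×15 + 180×100 + 150×70 = 30200.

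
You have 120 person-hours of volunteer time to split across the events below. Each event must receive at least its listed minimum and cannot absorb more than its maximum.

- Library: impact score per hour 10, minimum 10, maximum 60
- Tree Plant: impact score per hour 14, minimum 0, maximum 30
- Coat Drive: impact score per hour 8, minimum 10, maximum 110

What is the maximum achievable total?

Meeting every minimum uses 10+0+10 = 20 person-hours, leaving 100.
Highest impact score per hour first: Tree Plant 14 > Library 10 > Coat Drive 8.
Give Tree Plant 30 more to hit its cap of 30 ; 70 left.
Library takes 50 more to reach its cap of 60 ; 20 left.
Only 20 left; Coat Drive takes them to reach 30.
Total = 10×60 + 14×30 + 8×30 = 1260.

1260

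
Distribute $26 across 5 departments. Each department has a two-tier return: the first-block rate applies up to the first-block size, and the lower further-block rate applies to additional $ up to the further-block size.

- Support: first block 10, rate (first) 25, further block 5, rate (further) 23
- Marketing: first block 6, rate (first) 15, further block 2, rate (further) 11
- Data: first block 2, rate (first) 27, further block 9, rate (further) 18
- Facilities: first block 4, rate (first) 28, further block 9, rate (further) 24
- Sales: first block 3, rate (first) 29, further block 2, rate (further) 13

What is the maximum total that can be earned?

Rank every tier by rate: Sales/T1 29 > Facilities/T1 28 > Data/T1 27 > Support/T1 25 > Facilities/T2 24 > Support/T2 23 > Data/T2 18 > Marketing/T1 15 > Sales/T2 13 > Marketing/T2 11.
Sales T1 at 29: fill all 3 → 23 left.
Facilities/T1 (28): +4 → 19 left.
Data T1 at 27: fill all 2 → 17 left.
Support/T1 (25): +10 → 7 left.
Facilities/T2: +7 of 9 at 24; pool empty.
Total = 29×3 + 28×4 + 27×2 + 25×10 + 24×7 = 671.

671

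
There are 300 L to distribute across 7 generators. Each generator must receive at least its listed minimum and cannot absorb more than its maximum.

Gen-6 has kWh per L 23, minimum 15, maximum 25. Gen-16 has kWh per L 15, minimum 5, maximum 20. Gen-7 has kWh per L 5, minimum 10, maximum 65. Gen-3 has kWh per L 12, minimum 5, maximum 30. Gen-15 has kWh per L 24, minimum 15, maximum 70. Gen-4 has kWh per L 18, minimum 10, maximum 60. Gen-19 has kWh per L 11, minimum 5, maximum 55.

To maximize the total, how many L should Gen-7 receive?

40

Meeting every minimum uses 15+5+10+5+15+10+5 = 65 L, leaving 235.
Order the generators by kWh per L: Gen-15 24 > Gen-6 23 > Gen-4 18 > Gen-16 15 > Gen-3 12 > Gen-19 11 > Gen-7 5.
Gen-15: +55 to 70 (cap) → 180 left.
Gen-6 takes 10 more to reach its cap of 25 → 170 left.
Gen-4: +50 to 60 (cap) → 120 left.
Give Gen-16 15 more to hit its cap of 20 → 105 left.
Give Gen-3 25 more to hit its cap of 30 → 80 left.
Gen-19 takes 50 more to reach its cap of 55 → 30 left.
Gen-7 has room for 55 more but only 30 remain, so it gets 40.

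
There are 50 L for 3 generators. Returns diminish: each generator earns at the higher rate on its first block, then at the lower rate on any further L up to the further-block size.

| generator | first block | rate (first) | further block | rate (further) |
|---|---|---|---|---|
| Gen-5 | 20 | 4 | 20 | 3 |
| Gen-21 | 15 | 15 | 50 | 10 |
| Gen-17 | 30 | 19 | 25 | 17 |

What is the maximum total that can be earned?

Treat each block as its own option and order by rate: Gen-17/T1 19 > Gen-17/T2 17 > Gen-21/T1 15 > Gen-21/T2 10 > Gen-5/T1 4 > Gen-5/T2 3.
Gen-17/T1 (19): +30 ; 20 left.
Gen-17/T2: +20 of 25 at 17; pool empty.
Total = 19×30 + 17×20 = 910.

910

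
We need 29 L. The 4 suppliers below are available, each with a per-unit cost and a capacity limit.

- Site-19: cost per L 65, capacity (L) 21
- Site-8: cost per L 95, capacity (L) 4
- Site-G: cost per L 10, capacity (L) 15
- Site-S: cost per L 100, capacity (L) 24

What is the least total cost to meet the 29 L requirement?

Cheapest first:
Take 15 from Site-G at 10 ; need 14 more.
Site-19 (65): take the remaining 14 ; done.
Site-8, Site-S: unused.
Cost = 15×10 + 14×65 = 1060.

1060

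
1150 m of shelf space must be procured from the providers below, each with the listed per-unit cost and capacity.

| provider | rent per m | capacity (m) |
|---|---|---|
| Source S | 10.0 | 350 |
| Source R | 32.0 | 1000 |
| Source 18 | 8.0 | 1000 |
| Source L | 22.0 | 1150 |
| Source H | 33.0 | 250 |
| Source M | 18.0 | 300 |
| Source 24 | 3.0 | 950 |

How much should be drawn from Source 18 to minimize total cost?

200

Use providers in increasing cost order.
Source 24 (3.0): use full 950 — 200 m to go.
Take 200 from Source 18 at 8.0 to finish.
Source S, Source M, Source L, Source R, Source H: unused.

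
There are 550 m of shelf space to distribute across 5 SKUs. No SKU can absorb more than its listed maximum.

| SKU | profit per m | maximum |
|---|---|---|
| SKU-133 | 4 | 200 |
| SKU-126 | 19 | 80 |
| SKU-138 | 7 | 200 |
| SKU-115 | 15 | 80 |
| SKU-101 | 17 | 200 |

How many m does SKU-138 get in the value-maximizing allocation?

190

Highest profit per m first: SKU-126 19 > SKU-101 17 > SKU-115 15 > SKU-138 7 > SKU-133 4.
SKU-126: +80 to 80 (cap) → 470 left.
SKU-101 takes 200 to reach its cap of 200 → 270 left.
Give SKU-115 80 to hit its cap of 80 → 190 left.
Only 190 left; SKU-138 takes them to reach 190.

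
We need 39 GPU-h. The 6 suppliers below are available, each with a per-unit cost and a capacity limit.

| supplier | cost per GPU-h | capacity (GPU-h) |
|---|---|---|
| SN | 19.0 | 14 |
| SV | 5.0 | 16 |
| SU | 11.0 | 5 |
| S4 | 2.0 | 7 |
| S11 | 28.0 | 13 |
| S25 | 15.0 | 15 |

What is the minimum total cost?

Use suppliers in increasing cost order.
S4 at 2.0: take all 7 GPU-h ; 32 still needed.
SV at 5.0: take all 16 GPU-h ; 16 still needed.
SU (11.0): use full 5 ; 11 GPU-h to go.
Take 11 from S25 at 15.0 to finish.
SN, S11: unused.
Cost = 7×2.0 + 16×5.0 + 5×11.0 + 11×15.0 = 314.

314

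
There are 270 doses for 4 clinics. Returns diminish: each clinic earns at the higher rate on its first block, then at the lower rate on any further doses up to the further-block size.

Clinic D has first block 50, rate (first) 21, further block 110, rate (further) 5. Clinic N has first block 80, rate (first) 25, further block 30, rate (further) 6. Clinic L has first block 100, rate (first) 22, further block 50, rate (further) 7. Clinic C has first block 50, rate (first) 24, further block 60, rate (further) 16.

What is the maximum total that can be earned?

Rank every tier by rate: Clinic N/tier1 25 > Clinic C/tier1 24 > Clinic L/tier1 22 > Clinic D/tier1 21 > Clinic C/tier2 16 > Clinic L/tier2 7 > Clinic N/tier2 6 > Clinic D/tier2 5.
Clinic N/tier1 (25): +80 — 190 left.
Clinic C tier1 at 24: fill all 50 — 140 left.
Fill Clinic L tier1 block (100 at 22) — 40 left.
Clinic D/tier1: +40 of 50 at 21; pool empty.
Total = 25×80 + 24×50 + 22×100 + 21×40 = 6240.

6240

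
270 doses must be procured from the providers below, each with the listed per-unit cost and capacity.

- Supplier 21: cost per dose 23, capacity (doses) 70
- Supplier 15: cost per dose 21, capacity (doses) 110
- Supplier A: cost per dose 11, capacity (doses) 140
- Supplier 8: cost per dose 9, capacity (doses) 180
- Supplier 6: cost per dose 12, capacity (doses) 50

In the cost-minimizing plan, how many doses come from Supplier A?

90

Fill from the cheapest provider first.
Take 180 from Supplier 8 at 9 — need 90 more.
Supplier A at 11: take 90 of its 140 — requirement met.
Supplier 6, Supplier 15, Supplier 21: unused.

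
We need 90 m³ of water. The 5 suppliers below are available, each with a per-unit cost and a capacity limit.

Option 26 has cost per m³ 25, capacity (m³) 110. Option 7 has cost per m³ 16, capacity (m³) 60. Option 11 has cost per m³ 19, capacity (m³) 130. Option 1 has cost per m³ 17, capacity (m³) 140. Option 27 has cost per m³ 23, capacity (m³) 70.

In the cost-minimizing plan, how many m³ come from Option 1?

Use suppliers in increasing cost order.
Take 60 from Option 7 at 16 — need 30 more.
Option 1 (17): take the remaining 30 — done.
Option 11, Option 27, Option 26: unused.

30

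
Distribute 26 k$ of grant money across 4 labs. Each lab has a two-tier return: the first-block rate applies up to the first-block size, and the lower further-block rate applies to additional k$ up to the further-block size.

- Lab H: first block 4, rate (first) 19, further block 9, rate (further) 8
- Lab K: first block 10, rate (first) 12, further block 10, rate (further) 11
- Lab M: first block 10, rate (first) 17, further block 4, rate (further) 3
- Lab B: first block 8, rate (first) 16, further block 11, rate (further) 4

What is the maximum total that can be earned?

Order all 8 blocks by rate: Lab H/tier1 19 > Lab M/tier1 17 > Lab B/tier1 16 > Lab K/tier1 12 > Lab K/tier2 11 > Lab H/tier2 8 > Lab B/tier2 4 > Lab M/tier2 3.
Fill Lab H tier1 block (4 at 19) — 22 left.
Fill Lab M tier1 block (10 at 17) — 12 left.
Lab B tier1 at 16: fill all 8 — 4 left.
4 remain; put them into Lab K tier1 at 12.
Total = 19×4 + 17×10 + 16×8 + 12×4 = 422.

422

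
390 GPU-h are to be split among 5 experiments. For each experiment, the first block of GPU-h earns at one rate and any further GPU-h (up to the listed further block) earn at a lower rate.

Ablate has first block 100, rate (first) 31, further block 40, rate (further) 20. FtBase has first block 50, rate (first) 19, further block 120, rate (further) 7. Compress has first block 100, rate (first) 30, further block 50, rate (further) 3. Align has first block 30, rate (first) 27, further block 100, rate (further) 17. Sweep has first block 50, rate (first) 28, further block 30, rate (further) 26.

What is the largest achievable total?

Treat each block as its own option and order by rate: Ablate/tier1 31 > Compress/tier1 30 > Sweep/tier1 28 > Align/tier1 27 > Sweep/tier2 26 > Ablate/tier2 20 > FtBase/tier1 19 > Align/tier2 17 > FtBase/tier2 7 > Compress/tier2 3.
Fill Ablate tier1 block (100 at 31) → 290 left.
Compress/tier1 (30): +100 → 190 left.
Fill Sweep tier1 block (50 at 28) → 140 left.
Align/tier1 (27): +30 → 110 left.
Sweep/tier2 (26): +30 → 80 left.
Ablate/tier2 (20): +40 → 40 left.
FtBase tier1 at 19: only 40 left, fill 40.
Total = 31×100 + 30×100 + 28×50 + 27×30 + 26×30 + 20×40 + 19×40 = 10650.

10650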